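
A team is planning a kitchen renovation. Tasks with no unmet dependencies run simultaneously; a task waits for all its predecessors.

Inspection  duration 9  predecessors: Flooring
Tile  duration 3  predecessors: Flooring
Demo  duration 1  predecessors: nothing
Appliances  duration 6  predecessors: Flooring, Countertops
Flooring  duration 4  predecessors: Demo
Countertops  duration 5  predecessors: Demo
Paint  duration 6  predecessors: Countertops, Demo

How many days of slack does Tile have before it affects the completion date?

6

The longest chain is Demo→Flooring→Inspection = 1+4+9 = 14; overall finish 14 days.
The longest chain containing Tile totals 8 days.
Slack of Tile = 11 − 5 = 6 days.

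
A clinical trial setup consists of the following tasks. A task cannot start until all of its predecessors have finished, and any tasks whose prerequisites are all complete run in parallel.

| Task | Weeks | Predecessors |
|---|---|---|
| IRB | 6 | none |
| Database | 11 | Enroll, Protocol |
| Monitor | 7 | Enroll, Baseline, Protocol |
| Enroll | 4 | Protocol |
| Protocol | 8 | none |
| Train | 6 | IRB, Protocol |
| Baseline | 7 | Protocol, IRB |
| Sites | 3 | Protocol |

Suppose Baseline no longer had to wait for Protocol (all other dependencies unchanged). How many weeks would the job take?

23

Before: longest chain Protocol→Enroll→Database = 8+4+11 = 23, finish 23.
Without Protocol→Baseline, Baseline's earliest start moves from 8 to 6.
New critical path: Protocol→Enroll→Database = 8+4+11 = 23 ⇒ 23 weeks.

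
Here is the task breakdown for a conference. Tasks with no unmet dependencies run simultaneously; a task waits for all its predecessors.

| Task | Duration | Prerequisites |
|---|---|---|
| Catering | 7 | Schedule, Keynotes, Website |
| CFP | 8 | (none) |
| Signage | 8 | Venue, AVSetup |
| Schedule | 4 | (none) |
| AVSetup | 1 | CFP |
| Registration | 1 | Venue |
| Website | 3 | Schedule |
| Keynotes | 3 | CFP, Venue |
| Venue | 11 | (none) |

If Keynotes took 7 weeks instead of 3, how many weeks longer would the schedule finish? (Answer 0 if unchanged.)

4

Actual critical path: Venue→Keynotes→Catering = 11+3+7 = 21 ⇒ 21 weeks.
Keynotes lies on that path, so at 7 weeks the path becomes 25 weeks.
That remains the longest chain; total 25 weeks.
Change in finish: 25 − 21 = +4 weeks.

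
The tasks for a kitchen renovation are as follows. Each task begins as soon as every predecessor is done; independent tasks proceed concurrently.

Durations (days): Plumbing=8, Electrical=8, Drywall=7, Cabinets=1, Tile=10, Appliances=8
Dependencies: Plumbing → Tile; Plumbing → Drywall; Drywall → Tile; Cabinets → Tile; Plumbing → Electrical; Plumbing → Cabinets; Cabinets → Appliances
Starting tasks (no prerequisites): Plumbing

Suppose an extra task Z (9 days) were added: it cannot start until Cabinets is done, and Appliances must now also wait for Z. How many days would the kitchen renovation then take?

26

Originally the kitchen renovation takes 25 days.
With Z inserted, Appliances now waits for max(Cabinets, Z).
New critical path: Plumbing→Cabinets→Z→Appliances = 8+1+9+8 = 26 ⇒ 26 days.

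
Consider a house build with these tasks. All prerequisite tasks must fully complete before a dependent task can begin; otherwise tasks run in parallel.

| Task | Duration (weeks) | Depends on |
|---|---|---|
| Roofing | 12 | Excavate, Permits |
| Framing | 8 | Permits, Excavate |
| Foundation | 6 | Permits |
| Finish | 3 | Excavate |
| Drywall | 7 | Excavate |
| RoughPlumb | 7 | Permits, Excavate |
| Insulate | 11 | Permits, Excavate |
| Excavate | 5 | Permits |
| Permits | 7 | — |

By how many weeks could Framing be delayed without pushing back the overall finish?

4

The longest chain is Permits→Excavate→Roofing = 7+5+12 = 24; overall finish 24 weeks.
The longest chain containing Framing totals 20 weeks.
So Framing can slip 24 − 20 = 4 weeks.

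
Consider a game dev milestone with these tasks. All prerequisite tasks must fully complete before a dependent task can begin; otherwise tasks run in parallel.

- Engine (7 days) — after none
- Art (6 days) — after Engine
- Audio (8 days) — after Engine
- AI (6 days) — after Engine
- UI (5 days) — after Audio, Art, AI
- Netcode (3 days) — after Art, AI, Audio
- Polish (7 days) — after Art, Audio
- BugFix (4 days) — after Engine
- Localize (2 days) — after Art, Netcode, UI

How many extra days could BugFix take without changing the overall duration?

11

Engine→Audio→UI→Localize = 7+8+5+2 = 22 sets the makespan at 22 days.
The longest chain containing BugFix totals 11 days.
So BugFix can slip 22 − 11 = 11 days.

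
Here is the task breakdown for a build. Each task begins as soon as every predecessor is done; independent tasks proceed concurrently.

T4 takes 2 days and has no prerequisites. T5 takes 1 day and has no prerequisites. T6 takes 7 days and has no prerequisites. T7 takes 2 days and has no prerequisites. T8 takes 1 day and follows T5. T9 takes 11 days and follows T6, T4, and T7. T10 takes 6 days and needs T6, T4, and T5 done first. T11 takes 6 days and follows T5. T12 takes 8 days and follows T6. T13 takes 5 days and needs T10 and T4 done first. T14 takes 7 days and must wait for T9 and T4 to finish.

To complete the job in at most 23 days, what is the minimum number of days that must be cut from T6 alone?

2

Current finish: 25 days; target: 23.
T6 is on every critical path, so each day cut from T6 cuts the finish by one (this holds down to a finish of 20).
Need 25 − 23 = 2 days off T6 → T6 becomes 5 days, finish becomes 23.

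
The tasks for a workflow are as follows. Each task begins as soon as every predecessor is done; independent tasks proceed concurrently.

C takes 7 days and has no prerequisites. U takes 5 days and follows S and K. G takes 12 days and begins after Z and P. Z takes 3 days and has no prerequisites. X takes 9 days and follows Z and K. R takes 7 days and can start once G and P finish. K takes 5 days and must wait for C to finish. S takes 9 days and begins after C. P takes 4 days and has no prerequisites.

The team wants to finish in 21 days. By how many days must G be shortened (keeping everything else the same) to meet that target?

2

Current finish: 23 days; target: 21.
G is on every critical path, so each day cut from G cuts the finish by one (this holds down to a finish of 21).
Need 23 − 21 = 2 days off G → G becomes 10 days, finish becomes 21.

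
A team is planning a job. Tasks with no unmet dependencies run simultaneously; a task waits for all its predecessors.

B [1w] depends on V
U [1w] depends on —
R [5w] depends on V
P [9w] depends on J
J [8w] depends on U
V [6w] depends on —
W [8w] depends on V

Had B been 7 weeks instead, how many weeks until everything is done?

As given, the longest chain is U→J→P = 1+8+9 = 18, so the finish is 18 weeks.
The longest path through B is only 7 weeks, so B has float 11.
No other chain overtakes it, so the finish is 18 weeks.

18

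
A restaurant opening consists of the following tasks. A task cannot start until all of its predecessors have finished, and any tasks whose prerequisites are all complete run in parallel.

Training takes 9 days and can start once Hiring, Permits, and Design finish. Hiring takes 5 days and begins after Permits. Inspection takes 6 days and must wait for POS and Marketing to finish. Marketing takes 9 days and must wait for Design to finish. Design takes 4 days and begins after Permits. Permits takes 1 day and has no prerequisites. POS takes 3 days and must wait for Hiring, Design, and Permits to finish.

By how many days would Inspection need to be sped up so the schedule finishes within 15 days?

Current finish: 20 days; target: 15.
Inspection is on every critical path, so each day cut from Inspection cuts the finish by one (this holds down to a finish of 15).
Need 20 − 15 = 5 days off Inspection → Inspection becomes 1 day, finish becomes 15.

5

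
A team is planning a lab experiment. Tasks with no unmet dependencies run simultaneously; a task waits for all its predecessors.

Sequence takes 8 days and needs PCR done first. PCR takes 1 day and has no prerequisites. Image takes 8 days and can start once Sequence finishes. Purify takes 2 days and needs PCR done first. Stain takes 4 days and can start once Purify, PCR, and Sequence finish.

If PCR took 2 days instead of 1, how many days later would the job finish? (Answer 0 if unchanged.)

Actual critical path: PCR→Sequence→Image = 1+8+8 = 17 ⇒ 17 days.
PCR is on the critical path; changing it to 2 makes that path 18 days.
No other chain overtakes it, so the finish is 18 days.
Change in finish: 18 − 17 = +1 days.

1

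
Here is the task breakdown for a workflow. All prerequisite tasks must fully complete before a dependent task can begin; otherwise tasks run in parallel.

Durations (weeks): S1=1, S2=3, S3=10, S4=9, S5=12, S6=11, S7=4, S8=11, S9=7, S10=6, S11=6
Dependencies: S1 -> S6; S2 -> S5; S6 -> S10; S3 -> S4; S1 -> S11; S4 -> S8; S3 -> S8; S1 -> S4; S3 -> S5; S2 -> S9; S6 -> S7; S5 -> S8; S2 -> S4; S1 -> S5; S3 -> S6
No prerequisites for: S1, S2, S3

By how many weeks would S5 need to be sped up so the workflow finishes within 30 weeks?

Current finish: 33 weeks; target: 30.
S5 is on every critical path, so each week cut from S5 cuts the finish by one (this holds down to a finish of 30).
Need 33 − 30 = 3 weeks off S5 → S5 becomes 9 weeks, finish becomes 30.

3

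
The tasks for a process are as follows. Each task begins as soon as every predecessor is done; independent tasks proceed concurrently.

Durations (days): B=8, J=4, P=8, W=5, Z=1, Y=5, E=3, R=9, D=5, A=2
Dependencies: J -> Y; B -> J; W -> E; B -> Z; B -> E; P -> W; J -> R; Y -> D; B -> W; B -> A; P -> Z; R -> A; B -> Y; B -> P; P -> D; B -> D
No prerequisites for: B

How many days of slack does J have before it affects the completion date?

1

The longest chain is B→P→W→E = 8+8+5+3 = 24; overall finish 24 days.
J finishes as early as 12 and must finish by 13.
So J can slip 13 − 12 = 1 day.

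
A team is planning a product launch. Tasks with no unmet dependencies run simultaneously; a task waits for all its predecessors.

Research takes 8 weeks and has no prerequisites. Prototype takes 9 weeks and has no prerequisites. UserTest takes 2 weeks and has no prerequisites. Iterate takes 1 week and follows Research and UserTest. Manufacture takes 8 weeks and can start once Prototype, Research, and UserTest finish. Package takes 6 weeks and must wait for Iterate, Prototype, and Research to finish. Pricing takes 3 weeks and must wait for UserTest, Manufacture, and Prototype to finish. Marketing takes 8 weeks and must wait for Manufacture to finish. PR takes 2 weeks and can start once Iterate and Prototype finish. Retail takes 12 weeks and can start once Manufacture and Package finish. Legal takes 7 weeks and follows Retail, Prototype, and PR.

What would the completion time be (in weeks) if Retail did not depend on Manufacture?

With the dependency in place, Prototype→Manufacture→Retail→Legal = 9+8+12+7 = 36 sets the finish at 36 weeks.
Without Manufacture→Retail, Retail's earliest start moves from 17 to 15.
New critical path: Research→Iterate→Package→Retail→Legal = 8+1+6+12+7 = 34 ⇒ 34 weeks.

34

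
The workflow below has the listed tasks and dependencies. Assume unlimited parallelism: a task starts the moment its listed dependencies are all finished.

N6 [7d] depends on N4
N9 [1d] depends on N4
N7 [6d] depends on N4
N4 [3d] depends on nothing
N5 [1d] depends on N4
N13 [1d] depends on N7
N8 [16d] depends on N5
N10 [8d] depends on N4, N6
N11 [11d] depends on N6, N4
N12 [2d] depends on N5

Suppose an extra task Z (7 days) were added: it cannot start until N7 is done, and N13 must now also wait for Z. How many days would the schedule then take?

21

Originally the schedule takes 21 days.
With Z inserted, N13 now waits for max(N7, Z).
New critical path: N4→N6→N11 = 3+7+11 = 21 ⇒ 21 days.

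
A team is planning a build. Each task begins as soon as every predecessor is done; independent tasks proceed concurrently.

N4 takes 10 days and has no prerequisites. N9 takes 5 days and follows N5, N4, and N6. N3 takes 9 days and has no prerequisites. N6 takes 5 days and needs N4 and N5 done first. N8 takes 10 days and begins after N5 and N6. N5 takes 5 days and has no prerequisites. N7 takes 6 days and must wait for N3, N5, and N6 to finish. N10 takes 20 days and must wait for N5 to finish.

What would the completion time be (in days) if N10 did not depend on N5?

25

With the dependency in place, N4→N6→N8 = 10+5+10 = 25 sets the finish at 25 days.
Without N5→N10, N10's earliest start moves from 5 to 0.
The longest chain is now N4→N6→N8 = 10+5+10 = 25, so the schedule takes 25 days.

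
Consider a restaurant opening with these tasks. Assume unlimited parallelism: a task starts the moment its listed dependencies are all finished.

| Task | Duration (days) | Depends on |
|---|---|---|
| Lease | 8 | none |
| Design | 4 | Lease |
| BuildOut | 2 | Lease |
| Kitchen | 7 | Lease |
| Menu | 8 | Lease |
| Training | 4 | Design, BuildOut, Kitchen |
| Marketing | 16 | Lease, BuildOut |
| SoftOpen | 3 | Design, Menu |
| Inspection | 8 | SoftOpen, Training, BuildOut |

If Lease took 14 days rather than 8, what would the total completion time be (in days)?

Baseline: Lease→Kitchen→Training→Inspection = 8+7+4+8 = 27 → 27 days.
Lease lies on that path, so at 14 days the path becomes 33 days.
No other chain overtakes it, so the finish is 33 days.

33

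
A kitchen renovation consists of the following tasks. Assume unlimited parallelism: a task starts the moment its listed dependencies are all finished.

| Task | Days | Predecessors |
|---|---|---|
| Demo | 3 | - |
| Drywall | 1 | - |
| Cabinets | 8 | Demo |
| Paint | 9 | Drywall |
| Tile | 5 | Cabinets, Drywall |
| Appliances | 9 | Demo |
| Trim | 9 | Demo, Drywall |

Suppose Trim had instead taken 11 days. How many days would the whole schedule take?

16

Baseline: Demo→Cabinets→Tile = 3+8+5 = 16 → 16 days.
The longest path through Trim is only 12 days, so Trim has float 4.
No other chain overtakes it, so the finish is 16 days.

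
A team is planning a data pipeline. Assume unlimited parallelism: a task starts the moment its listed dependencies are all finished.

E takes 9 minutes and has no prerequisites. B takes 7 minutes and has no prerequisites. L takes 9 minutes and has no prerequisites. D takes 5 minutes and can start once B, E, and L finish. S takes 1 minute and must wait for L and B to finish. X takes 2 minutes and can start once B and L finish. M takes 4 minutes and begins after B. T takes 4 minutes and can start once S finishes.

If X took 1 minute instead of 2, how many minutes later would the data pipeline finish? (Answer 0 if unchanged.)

Baseline: E→D = 9+5 = 14 → 14 minutes.
The longest path through X is only 11 minutes, so X has float 3.
The critical path is still E→D; finish is now 14 minutes.
Change in finish: 14 − 14 = +0 minutes.

0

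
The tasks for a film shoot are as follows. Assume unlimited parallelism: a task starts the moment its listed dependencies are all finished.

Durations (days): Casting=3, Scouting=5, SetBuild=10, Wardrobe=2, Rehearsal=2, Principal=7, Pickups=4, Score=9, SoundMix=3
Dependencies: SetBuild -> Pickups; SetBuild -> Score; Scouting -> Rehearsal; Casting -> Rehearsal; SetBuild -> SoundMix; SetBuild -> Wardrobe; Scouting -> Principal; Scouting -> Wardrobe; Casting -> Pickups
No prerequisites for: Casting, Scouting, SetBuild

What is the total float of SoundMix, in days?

6

Critical path: SetBuild→Score = 10+9 = 19, so the finish is 19 days.
SoundMix finishes as early as 13 and must finish by 19.
So SoundMix can slip 19 − 13 = 6 days.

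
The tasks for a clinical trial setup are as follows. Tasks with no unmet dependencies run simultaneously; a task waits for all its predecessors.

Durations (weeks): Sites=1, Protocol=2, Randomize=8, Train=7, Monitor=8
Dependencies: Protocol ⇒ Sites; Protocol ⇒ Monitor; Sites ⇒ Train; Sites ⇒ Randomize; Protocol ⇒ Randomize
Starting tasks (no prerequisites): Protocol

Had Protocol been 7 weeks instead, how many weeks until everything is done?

16

As given, the longest chain is Protocol→Sites→Randomize = 2+1+8 = 11, so the finish is 11 weeks.
Since Protocol is critical, the +5 change carries straight to that chain (now 16 weeks).
No other chain overtakes it, so the finish is 16 weeks.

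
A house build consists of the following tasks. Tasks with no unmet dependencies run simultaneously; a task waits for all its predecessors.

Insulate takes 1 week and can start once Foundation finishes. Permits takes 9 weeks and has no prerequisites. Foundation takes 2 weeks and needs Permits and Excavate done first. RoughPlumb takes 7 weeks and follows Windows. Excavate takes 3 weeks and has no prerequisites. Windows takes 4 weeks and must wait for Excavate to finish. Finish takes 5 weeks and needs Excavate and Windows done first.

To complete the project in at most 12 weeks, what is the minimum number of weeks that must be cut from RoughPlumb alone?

Current finish: 14 weeks; target: 12.
RoughPlumb is on every critical path, so each week cut from RoughPlumb cuts the finish by one (this holds down to a finish of 12).
Need 14 − 12 = 2 weeks off RoughPlumb → RoughPlumb becomes 5 weeks, finish becomes 12.

2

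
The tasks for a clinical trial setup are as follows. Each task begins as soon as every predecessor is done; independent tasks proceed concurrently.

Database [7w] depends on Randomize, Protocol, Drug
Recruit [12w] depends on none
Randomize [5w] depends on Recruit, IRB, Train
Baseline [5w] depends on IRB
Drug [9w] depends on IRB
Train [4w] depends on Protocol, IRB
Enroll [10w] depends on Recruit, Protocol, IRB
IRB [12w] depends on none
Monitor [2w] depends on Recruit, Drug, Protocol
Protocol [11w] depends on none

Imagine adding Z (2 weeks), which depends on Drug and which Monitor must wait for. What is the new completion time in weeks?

Originally the schedule takes 28 weeks.
With Z inserted, Monitor now waits for max(Recruit, Drug, Protocol, Z).
New critical path: IRB→Train→Randomize→Database = 12+4+5+7 = 28 ⇒ 28 weeks.

28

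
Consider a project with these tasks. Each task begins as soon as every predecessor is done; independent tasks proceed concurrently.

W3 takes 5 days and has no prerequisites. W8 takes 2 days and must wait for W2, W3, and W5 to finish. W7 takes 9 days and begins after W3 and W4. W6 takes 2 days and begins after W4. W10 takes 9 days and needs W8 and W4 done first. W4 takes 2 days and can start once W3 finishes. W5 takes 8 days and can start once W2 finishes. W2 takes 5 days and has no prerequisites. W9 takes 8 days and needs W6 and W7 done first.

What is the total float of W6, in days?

7

W2→W5→W8→W10 = 5+8+2+9 = 24 sets the makespan at 24 days.
Longest path through W6: 17 days (earliest finish 9, latest finish 16).
Float = 24 − 17 = 7.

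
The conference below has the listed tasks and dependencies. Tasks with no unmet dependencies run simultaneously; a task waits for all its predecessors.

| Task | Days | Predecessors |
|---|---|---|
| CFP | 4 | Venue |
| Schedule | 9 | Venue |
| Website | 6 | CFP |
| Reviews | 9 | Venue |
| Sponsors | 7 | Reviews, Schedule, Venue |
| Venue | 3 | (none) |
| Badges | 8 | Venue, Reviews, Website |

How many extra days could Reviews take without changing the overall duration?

1

Venue→CFP→Website→Badges = 3+4+6+8 = 21 sets the makespan at 21 days.
Reviews finishes as early as 12 and must finish by 13.
Slack of Reviews = 4 − 3 = 1 day.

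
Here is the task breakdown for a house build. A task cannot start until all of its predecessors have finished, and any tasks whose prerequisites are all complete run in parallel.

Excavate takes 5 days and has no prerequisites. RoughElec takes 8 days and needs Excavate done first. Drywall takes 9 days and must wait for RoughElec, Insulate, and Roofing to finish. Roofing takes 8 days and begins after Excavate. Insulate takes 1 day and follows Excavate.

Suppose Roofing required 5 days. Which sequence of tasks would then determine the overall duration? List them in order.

Excavate, RoughElec, Drywall

The binding path is Excavate→Roofing→Drywall = 5+8+9 = 22; finish at 22 days.
Since Roofing is critical, the -3 change carries straight to that chain (now 19 days).
Now Excavate→RoughElec→Drywall = 5+8+9 = 22 is longest, so the finish becomes 22 days.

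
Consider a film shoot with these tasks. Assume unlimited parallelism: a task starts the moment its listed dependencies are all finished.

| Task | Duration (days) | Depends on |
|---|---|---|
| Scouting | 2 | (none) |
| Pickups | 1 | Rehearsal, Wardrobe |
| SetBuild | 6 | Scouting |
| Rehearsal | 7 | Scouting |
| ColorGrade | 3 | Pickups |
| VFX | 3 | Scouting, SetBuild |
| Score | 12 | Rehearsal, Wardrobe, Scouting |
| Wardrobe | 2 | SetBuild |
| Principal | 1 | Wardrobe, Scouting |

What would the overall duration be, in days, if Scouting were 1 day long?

21

Critical path before the change: Scouting→SetBuild→Wardrobe→Score = 2+6+2+12 = 22 giving 22 days.
Scouting lies on that path, so at 1 day the path becomes 21 days.
No other chain overtakes it, so the finish is 21 days.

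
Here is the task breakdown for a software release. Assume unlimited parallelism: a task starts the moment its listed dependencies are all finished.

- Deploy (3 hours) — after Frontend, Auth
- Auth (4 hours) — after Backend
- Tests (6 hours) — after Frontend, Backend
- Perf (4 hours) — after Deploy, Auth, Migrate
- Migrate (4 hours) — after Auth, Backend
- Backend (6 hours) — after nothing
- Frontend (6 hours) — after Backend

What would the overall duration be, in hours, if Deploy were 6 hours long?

22

Critical path before the change: Backend→Frontend→Deploy→Perf = 6+6+3+4 = 19 giving 19 hours.
Deploy is on the critical path; changing it to 6 makes that path 22 hours.
The critical path is still Backend→Frontend→Deploy→Perf; finish is now 22 hours.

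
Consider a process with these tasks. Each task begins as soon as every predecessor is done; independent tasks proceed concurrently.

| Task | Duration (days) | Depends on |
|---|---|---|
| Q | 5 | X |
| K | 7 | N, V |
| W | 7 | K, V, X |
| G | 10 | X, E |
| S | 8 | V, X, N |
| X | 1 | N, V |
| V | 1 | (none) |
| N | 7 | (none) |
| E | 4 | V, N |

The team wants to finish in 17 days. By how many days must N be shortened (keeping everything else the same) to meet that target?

Current finish: 21 days; target: 17.
N is on every critical path, so each day cut from N cuts the finish by one (this holds down to a finish of 15).
Need 21 − 17 = 4 days off N → N becomes 3 days, finish becomes 17.

4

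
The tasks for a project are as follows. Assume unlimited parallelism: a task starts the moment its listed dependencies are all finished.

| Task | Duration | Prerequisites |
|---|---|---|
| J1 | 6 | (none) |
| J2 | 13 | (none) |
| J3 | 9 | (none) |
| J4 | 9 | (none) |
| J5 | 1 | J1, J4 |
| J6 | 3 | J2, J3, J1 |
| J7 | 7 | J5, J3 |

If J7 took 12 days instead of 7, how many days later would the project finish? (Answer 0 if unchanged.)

5

Baseline: J4→J5→J7 = 9+1+7 = 17 → 17 days.
J7 lies on that path, so at 12 days the path becomes 22 days.
That remains the longest chain; total 22 days.
Change in finish: 22 − 17 = +5 days.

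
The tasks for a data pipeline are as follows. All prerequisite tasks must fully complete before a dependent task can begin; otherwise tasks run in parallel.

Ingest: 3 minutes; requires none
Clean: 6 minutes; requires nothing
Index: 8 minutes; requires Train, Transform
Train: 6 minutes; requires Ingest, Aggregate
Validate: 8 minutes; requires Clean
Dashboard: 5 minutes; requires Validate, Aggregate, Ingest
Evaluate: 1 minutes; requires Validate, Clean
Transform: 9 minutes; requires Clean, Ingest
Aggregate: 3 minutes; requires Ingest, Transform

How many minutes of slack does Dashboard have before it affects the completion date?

9

Clean→Transform→Aggregate→Train→Index = 6+9+3+6+8 = 32 sets the makespan at 32 minutes.
Longest path through Dashboard: 23 minutes (earliest finish 23, latest finish 32).
Float = 32 − 23 = 9.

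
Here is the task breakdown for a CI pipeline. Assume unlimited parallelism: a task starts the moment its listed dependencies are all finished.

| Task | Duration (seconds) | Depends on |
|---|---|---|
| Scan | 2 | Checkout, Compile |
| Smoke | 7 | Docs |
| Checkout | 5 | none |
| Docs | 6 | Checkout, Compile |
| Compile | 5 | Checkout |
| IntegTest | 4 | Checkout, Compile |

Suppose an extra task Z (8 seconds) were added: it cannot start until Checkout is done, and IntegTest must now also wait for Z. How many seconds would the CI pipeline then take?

Originally the CI pipeline takes 23 seconds.
With Z inserted, IntegTest now waits for max(Checkout, Compile, Z).
New critical path: Checkout→Compile→Docs→Smoke = 5+5+6+7 = 23 ⇒ 23 seconds.

23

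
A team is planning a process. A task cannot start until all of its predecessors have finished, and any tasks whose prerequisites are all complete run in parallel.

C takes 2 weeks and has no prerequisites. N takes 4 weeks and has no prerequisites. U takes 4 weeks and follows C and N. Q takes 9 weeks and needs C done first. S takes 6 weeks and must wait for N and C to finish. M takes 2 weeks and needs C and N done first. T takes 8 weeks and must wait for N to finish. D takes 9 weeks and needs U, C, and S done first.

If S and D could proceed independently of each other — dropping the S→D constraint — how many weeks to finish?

17

Original critical path: N→S→D = 4+6+9 = 19 ⇒ 19 weeks.
Without S→D, D's earliest start moves from 10 to 8.
After: N→U→D = 4+4+9 = 17 → 17 weeks.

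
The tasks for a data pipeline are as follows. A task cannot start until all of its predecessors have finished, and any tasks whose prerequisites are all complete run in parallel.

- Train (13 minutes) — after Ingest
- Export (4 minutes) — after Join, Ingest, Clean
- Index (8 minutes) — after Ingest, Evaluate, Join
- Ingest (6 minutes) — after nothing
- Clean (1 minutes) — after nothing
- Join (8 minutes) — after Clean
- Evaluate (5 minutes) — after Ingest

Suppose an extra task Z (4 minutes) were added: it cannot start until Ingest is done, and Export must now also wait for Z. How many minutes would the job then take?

Originally the job takes 19 minutes.
With Z inserted, Export now waits for max(Join, Ingest, Clean, Z).
New critical path: Ingest→Train = 6+13 = 19 ⇒ 19 minutes.

19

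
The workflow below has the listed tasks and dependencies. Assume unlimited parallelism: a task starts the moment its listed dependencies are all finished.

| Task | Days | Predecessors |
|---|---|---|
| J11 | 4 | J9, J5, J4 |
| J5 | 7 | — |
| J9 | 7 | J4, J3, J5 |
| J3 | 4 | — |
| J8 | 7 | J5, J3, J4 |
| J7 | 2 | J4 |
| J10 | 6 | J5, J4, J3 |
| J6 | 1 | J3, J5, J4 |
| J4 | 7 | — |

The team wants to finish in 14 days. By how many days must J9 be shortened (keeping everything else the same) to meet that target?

Current finish: 18 days; target: 14.
J9 is on every critical path, so each day cut from J9 cuts the finish by one (this holds down to a finish of 14).
Need 18 − 14 = 4 days off J9 → J9 becomes 3 days, finish becomes 14.

4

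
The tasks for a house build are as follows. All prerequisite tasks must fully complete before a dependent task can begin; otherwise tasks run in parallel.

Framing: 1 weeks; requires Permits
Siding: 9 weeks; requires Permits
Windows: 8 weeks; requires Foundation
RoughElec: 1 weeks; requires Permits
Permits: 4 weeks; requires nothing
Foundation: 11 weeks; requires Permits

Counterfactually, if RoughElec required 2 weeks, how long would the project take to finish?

23

As given, the longest chain is Permits→Foundation→Windows = 4+11+8 = 23, so the finish is 23 weeks.
RoughElec has 18 weeks of float (longest path through it is 5).
That remains the longest chain; total 23 weeks.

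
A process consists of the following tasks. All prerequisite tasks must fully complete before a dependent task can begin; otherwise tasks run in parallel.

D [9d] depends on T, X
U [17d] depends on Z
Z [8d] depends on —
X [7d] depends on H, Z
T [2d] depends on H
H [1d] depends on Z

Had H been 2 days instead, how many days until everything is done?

26

As given, the longest chain is Z→H→X→D = 8+1+7+9 = 25, so the finish is 25 days.
H lies on that path, so at 2 days the path becomes 26 days.
The critical path is still Z→H→X→D; finish is now 26 days.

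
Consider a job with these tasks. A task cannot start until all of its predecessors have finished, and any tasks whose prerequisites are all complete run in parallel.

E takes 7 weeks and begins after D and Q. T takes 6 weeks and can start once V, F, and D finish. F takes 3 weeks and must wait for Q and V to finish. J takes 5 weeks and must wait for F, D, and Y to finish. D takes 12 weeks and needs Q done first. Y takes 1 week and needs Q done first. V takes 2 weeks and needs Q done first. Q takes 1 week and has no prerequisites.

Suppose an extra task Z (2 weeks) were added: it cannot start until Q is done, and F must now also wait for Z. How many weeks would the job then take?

Originally the job takes 20 weeks.
With Z inserted, F now waits for max(Q, V, Z).
New critical path: Q→D→E = 1+12+7 = 20 ⇒ 20 weeks.

20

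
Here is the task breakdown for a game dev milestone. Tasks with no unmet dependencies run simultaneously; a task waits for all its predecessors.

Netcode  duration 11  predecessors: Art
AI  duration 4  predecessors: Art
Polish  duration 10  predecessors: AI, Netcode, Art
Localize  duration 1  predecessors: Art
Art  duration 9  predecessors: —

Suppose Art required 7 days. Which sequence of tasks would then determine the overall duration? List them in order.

As given, the longest chain is Art→Netcode→Polish = 9+11+10 = 30, so the finish is 30 days.
Art lies on that path, so at 7 days the path becomes 28 days.
That remains the longest chain; total 28 days.

Art, Netcode, Polish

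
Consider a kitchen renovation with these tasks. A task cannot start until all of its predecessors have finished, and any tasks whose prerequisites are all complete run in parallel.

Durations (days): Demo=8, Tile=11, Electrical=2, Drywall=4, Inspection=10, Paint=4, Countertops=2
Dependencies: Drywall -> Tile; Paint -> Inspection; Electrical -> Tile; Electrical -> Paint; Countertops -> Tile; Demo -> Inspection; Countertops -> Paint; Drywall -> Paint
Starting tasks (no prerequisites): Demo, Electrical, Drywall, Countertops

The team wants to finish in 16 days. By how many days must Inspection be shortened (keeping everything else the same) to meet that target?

2

Current finish: 18 days; target: 16.
Inspection is on every critical path, so each day cut from Inspection cuts the finish by one (this holds down to a finish of 15).
Need 18 − 16 = 2 days off Inspection → Inspection becomes 8 days, finish becomes 16.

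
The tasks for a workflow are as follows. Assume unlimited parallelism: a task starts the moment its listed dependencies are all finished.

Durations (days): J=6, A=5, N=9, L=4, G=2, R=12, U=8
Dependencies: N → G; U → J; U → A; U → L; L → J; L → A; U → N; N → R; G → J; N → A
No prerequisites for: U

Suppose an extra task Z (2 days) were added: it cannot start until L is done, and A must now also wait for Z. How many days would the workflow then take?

Originally the workflow takes 29 days.
With Z inserted, A now waits for max(N, L, U, Z).
New critical path: U→N→R = 8+9+12 = 29 ⇒ 29 days.

29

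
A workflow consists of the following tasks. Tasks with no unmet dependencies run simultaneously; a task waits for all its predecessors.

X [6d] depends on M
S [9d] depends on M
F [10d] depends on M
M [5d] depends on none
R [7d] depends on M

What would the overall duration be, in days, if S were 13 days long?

Actual critical path: M→F = 5+10 = 15 ⇒ 15 days.
S has 1 day of float (longest path through it is 14).
Now M→S = 5+13 = 18 is longest, so the finish becomes 18 days.

18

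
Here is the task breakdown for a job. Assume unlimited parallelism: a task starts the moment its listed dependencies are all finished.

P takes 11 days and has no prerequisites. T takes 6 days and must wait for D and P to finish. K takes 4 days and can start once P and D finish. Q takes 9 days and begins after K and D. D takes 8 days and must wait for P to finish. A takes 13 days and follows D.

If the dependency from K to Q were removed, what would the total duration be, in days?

Original critical path: P→D→K→Q = 11+8+4+9 = 32 ⇒ 32 days.
Without K→Q, Q's earliest start moves from 23 to 19.
The longest chain is now P→D→A = 11+8+13 = 32, so the project takes 32 days.

32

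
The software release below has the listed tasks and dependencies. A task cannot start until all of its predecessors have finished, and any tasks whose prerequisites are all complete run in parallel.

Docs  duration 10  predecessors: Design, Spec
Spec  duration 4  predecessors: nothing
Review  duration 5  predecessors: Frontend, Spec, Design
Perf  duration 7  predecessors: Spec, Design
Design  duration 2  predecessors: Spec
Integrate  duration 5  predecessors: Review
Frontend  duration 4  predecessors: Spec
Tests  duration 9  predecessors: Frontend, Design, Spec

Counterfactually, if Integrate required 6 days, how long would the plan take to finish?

Actual critical path: Spec→Frontend→Review→Integrate = 4+4+5+5 = 18 ⇒ 18 days.
Integrate lies on that path, so at 6 days the path becomes 19 days.
No other chain overtakes it, so the finish is 19 days.

19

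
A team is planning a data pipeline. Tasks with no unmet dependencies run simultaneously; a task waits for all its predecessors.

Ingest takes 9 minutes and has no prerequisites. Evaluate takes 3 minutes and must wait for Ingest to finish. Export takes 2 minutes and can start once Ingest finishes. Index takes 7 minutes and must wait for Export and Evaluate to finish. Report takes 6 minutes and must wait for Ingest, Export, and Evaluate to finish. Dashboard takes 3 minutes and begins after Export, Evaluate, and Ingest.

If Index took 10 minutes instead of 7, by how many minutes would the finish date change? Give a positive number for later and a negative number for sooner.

3

The binding path is Ingest→Evaluate→Index = 9+3+7 = 19; finish at 19 minutes.
Index is on the critical path; changing it to 10 makes that path 22 minutes.
The critical path is still Ingest→Evaluate→Index; finish is now 22 minutes.
Change in finish: 22 − 19 = +3 minutes.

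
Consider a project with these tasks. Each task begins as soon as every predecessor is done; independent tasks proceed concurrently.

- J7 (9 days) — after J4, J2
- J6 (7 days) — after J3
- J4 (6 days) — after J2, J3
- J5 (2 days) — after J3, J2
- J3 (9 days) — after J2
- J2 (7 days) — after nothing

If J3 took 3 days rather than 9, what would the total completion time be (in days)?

25

Baseline: J2→J3→J4→J7 = 7+9+6+9 = 31 → 31 days.
Since J3 is critical, the -6 change carries straight to that chain (now 25 days).
The critical path is still J2→J3→J4→J7; finish is now 25 days.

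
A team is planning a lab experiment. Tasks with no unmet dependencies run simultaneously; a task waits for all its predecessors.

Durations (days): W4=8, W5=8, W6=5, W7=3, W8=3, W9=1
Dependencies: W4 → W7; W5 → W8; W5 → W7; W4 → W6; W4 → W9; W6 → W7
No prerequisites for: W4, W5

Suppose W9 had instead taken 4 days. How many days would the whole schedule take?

As given, the longest chain is W4→W6→W7 = 8+5+3 = 16, so the finish is 16 days.
W9 is off the critical path — its longest chain is 9 days, giving 7 of slack.
That remains the longest chain; total 16 days.

16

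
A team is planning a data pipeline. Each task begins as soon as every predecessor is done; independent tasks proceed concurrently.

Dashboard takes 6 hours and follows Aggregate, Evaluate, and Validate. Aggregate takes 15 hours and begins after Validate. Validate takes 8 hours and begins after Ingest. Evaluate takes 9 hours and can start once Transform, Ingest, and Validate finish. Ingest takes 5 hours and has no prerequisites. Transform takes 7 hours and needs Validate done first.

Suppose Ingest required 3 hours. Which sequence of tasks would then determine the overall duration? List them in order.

The binding path is Ingest→Validate→Transform→Evaluate→Dashboard = 5+8+7+9+6 = 35; finish at 35 hours.
Since Ingest is critical, the -2 change carries straight to that chain (now 33 hours).
The critical path is still Ingest→Validate→Transform→Evaluate→Dashboard; finish is now 33 hours.

Ingest, Validate, Transform, Evaluate, Dashboard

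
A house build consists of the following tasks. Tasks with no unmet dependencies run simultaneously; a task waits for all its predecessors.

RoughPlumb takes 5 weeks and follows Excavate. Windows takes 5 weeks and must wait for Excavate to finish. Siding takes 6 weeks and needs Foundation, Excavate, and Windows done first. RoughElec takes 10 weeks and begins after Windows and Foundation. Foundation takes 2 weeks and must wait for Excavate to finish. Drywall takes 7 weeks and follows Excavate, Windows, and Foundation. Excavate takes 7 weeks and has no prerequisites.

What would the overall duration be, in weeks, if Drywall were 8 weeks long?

22

Baseline: Excavate→Windows→RoughElec = 7+5+10 = 22 → 22 weeks.
The longest path through Drywall is only 19 weeks, so Drywall has float 3.
The critical path is still Excavate→Windows→RoughElec; finish is now 22 weeks.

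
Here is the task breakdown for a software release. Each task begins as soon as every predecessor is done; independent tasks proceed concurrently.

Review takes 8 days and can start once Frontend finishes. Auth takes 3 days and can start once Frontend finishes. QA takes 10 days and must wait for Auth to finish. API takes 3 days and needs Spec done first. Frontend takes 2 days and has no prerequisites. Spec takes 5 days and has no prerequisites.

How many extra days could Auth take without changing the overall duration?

0

The longest chain is Frontend→Auth→QA = 2+3+10 = 15; overall finish 15 days.
The longest chain containing Auth totals 15 days.
So Auth can slip 5 − 5 = 0 days.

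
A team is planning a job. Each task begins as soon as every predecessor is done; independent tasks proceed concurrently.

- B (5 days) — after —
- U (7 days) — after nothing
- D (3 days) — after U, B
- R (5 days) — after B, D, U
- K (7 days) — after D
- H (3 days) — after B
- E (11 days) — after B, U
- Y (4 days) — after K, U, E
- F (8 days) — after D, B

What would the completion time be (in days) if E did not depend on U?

21

With the dependency in place, U→E→Y = 7+11+4 = 22 sets the finish at 22 days.
Without U→E, E's earliest start moves from 7 to 5.
The longest chain is now U→D→K→Y = 7+3+7+4 = 21, so the job takes 21 days.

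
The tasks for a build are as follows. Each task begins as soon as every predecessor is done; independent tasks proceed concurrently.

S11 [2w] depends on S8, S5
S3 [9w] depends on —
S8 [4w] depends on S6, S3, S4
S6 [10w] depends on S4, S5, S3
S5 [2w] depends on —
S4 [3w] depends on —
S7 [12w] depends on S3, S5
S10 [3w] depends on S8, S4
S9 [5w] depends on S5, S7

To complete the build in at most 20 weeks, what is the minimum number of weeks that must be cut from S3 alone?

6

Current finish: 26 weeks; target: 20.
S3 is on every critical path, so each week cut from S3 cuts the finish by one (this holds down to a finish of 20).
Need 26 − 20 = 6 weeks off S3 → S3 becomes 3 weeks, finish becomes 20.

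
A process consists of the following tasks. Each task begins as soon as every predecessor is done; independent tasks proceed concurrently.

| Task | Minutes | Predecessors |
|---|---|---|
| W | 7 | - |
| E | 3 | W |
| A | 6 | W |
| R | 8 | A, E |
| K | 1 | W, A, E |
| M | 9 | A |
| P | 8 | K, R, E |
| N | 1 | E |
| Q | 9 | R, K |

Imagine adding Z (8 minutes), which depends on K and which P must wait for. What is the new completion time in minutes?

30

Originally the schedule takes 30 minutes.
With Z inserted, P now waits for max(K, R, E, Z).
New critical path: W→A→R→Q = 7+6+8+9 = 30 ⇒ 30 minutes.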